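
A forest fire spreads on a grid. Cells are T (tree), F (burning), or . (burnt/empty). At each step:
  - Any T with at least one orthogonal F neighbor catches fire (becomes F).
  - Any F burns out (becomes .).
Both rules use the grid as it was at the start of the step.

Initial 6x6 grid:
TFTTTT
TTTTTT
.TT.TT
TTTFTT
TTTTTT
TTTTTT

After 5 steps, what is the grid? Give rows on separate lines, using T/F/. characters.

Step 1: 6 trees catch fire, 2 burn out
  F.FTTT
  TFTTTT
  .TT.TT
  TTF.FT
  TTTFTT
  TTTTTT
Step 2: 11 trees catch fire, 6 burn out
  ...FTT
  F.FTTT
  .FF.FT
  TF...F
  TTF.FT
  TTTFTT
Step 3: 9 trees catch fire, 11 burn out
  ....FT
  ...FFT
  .....F
  F.....
  TF...F
  TTF.FT
Step 4: 5 trees catch fire, 9 burn out
  .....F
  .....F
  ......
  ......
  F.....
  TF...F
Step 5: 1 trees catch fire, 5 burn out
  ......
  ......
  ......
  ......
  ......
  F.....

......
......
......
......
......
F.....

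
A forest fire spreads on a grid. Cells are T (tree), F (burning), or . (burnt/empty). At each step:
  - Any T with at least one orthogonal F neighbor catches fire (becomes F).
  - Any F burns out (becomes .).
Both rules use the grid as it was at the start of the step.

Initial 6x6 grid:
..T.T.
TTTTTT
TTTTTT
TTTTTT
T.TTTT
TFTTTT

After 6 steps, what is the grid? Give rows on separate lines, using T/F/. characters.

Step 1: 2 trees catch fire, 1 burn out
  ..T.T.
  TTTTTT
  TTTTTT
  TTTTTT
  T.TTTT
  F.FTTT
Step 2: 3 trees catch fire, 2 burn out
  ..T.T.
  TTTTTT
  TTTTTT
  TTTTTT
  F.FTTT
  ...FTT
Step 3: 4 trees catch fire, 3 burn out
  ..T.T.
  TTTTTT
  TTTTTT
  FTFTTT
  ...FTT
  ....FT
Step 4: 6 trees catch fire, 4 burn out
  ..T.T.
  TTTTTT
  FTFTTT
  .F.FTT
  ....FT
  .....F
Step 5: 6 trees catch fire, 6 burn out
  ..T.T.
  FTFTTT
  .F.FTT
  ....FT
  .....F
  ......
Step 6: 5 trees catch fire, 6 burn out
  ..F.T.
  .F.FTT
  ....FT
  .....F
  ......
  ......

..F.T.
.F.FTT
....FT
.....F
......
......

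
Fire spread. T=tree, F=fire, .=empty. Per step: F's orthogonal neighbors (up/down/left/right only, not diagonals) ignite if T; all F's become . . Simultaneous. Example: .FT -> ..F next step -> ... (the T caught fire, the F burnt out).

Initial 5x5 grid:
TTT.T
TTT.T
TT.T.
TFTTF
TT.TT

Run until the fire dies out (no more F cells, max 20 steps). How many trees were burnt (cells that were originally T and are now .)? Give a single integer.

Step 1: +6 fires, +2 burnt (F count now 6)
Step 2: +5 fires, +6 burnt (F count now 5)
Step 3: +3 fires, +5 burnt (F count now 3)
Step 4: +2 fires, +3 burnt (F count now 2)
Step 5: +0 fires, +2 burnt (F count now 0)
Fire out after step 5
Initially T: 18, now '.': 23
Total burnt (originally-T cells now '.'): 16

Answer: 16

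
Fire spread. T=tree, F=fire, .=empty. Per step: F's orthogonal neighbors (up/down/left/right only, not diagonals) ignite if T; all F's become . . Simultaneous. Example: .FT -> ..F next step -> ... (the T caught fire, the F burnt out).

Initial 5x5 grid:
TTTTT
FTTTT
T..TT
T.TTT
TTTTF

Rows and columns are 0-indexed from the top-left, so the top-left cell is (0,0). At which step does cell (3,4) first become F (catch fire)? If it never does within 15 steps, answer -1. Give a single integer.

Step 1: cell (3,4)='F' (+5 fires, +2 burnt)
  -> target ignites at step 1
Step 2: cell (3,4)='.' (+6 fires, +5 burnt)
Step 3: cell (3,4)='.' (+7 fires, +6 burnt)
Step 4: cell (3,4)='.' (+2 fires, +7 burnt)
Step 5: cell (3,4)='.' (+0 fires, +2 burnt)
  fire out at step 5

1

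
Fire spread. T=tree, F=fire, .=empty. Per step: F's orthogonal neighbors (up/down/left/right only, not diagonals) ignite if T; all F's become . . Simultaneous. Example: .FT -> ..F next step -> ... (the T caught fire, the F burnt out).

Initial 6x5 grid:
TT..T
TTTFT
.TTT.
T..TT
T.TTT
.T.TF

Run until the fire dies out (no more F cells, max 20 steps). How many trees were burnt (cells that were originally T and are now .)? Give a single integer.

Step 1: +5 fires, +2 burnt (F count now 5)
Step 2: +6 fires, +5 burnt (F count now 6)
Step 3: +4 fires, +6 burnt (F count now 4)
Step 4: +1 fires, +4 burnt (F count now 1)
Step 5: +0 fires, +1 burnt (F count now 0)
Fire out after step 5
Initially T: 19, now '.': 27
Total burnt (originally-T cells now '.'): 16

Answer: 16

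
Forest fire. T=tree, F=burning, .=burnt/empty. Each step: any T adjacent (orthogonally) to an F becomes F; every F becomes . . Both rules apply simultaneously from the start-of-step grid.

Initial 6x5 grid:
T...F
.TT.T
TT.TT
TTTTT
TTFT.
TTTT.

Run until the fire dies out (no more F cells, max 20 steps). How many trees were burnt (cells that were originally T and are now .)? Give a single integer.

Answer: 19

Derivation:
Step 1: +5 fires, +2 burnt (F count now 5)
Step 2: +6 fires, +5 burnt (F count now 6)
Step 3: +5 fires, +6 burnt (F count now 5)
Step 4: +2 fires, +5 burnt (F count now 2)
Step 5: +1 fires, +2 burnt (F count now 1)
Step 6: +0 fires, +1 burnt (F count now 0)
Fire out after step 6
Initially T: 20, now '.': 29
Total burnt (originally-T cells now '.'): 19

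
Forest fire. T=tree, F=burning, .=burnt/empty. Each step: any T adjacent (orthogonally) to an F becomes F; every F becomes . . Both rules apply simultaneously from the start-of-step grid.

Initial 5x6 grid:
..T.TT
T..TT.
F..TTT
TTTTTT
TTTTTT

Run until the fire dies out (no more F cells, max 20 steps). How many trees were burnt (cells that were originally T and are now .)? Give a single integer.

Answer: 20

Derivation:
Step 1: +2 fires, +1 burnt (F count now 2)
Step 2: +2 fires, +2 burnt (F count now 2)
Step 3: +2 fires, +2 burnt (F count now 2)
Step 4: +2 fires, +2 burnt (F count now 2)
Step 5: +3 fires, +2 burnt (F count now 3)
Step 6: +4 fires, +3 burnt (F count now 4)
Step 7: +3 fires, +4 burnt (F count now 3)
Step 8: +1 fires, +3 burnt (F count now 1)
Step 9: +1 fires, +1 burnt (F count now 1)
Step 10: +0 fires, +1 burnt (F count now 0)
Fire out after step 10
Initially T: 21, now '.': 29
Total burnt (originally-T cells now '.'): 20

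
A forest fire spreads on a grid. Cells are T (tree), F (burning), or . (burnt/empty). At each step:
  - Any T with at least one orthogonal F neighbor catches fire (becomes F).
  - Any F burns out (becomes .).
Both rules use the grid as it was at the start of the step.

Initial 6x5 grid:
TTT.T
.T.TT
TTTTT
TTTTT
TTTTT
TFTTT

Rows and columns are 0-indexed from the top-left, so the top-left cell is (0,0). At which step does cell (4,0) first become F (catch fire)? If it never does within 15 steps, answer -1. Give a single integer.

Step 1: cell (4,0)='T' (+3 fires, +1 burnt)
Step 2: cell (4,0)='F' (+4 fires, +3 burnt)
  -> target ignites at step 2
Step 3: cell (4,0)='.' (+5 fires, +4 burnt)
Step 4: cell (4,0)='.' (+5 fires, +5 burnt)
Step 5: cell (4,0)='.' (+3 fires, +5 burnt)
Step 6: cell (4,0)='.' (+4 fires, +3 burnt)
Step 7: cell (4,0)='.' (+1 fires, +4 burnt)
Step 8: cell (4,0)='.' (+1 fires, +1 burnt)
Step 9: cell (4,0)='.' (+0 fires, +1 burnt)
  fire out at step 9

2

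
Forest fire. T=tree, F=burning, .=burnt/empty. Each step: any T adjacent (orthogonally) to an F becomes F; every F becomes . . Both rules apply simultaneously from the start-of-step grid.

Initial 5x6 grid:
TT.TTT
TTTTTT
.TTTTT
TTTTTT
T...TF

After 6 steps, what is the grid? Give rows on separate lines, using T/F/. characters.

Step 1: 2 trees catch fire, 1 burn out
  TT.TTT
  TTTTTT
  .TTTTT
  TTTTTF
  T...F.
Step 2: 2 trees catch fire, 2 burn out
  TT.TTT
  TTTTTT
  .TTTTF
  TTTTF.
  T.....
Step 3: 3 trees catch fire, 2 burn out
  TT.TTT
  TTTTTF
  .TTTF.
  TTTF..
  T.....
Step 4: 4 trees catch fire, 3 burn out
  TT.TTF
  TTTTF.
  .TTF..
  TTF...
  T.....
Step 5: 4 trees catch fire, 4 burn out
  TT.TF.
  TTTF..
  .TF...
  TF....
  T.....
Step 6: 4 trees catch fire, 4 burn out
  TT.F..
  TTF...
  .F....
  F.....
  T.....

TT.F..
TTF...
.F....
F.....
T.....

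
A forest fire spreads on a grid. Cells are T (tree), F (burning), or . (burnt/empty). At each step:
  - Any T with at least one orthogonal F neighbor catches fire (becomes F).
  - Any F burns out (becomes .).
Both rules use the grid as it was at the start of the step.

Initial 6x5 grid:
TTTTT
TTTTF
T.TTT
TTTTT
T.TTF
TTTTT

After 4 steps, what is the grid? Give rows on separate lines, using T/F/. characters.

Step 1: 6 trees catch fire, 2 burn out
  TTTTF
  TTTF.
  T.TTF
  TTTTF
  T.TF.
  TTTTF
Step 2: 6 trees catch fire, 6 burn out
  TTTF.
  TTF..
  T.TF.
  TTTF.
  T.F..
  TTTF.
Step 3: 5 trees catch fire, 6 burn out
  TTF..
  TF...
  T.F..
  TTF..
  T....
  TTF..
Step 4: 4 trees catch fire, 5 burn out
  TF...
  F....
  T....
  TF...
  T....
  TF...

TF...
F....
T....
TF...
T....
TF...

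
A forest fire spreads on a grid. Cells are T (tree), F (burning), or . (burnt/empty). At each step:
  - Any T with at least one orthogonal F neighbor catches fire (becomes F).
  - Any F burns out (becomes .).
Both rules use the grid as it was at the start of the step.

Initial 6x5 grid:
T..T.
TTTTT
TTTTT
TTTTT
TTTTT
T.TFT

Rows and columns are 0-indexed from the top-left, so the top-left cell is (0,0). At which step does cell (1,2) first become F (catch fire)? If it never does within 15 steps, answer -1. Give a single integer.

Step 1: cell (1,2)='T' (+3 fires, +1 burnt)
Step 2: cell (1,2)='T' (+3 fires, +3 burnt)
Step 3: cell (1,2)='T' (+4 fires, +3 burnt)
Step 4: cell (1,2)='T' (+5 fires, +4 burnt)
Step 5: cell (1,2)='F' (+6 fires, +5 burnt)
  -> target ignites at step 5
Step 6: cell (1,2)='.' (+2 fires, +6 burnt)
Step 7: cell (1,2)='.' (+1 fires, +2 burnt)
Step 8: cell (1,2)='.' (+1 fires, +1 burnt)
Step 9: cell (1,2)='.' (+0 fires, +1 burnt)
  fire out at step 9

5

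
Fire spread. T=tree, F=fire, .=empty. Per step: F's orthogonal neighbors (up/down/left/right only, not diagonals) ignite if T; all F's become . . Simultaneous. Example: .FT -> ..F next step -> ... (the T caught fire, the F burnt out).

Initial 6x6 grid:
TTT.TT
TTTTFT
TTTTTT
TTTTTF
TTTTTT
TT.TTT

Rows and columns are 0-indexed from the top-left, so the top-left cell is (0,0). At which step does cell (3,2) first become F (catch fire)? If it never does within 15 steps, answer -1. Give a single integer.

Step 1: cell (3,2)='T' (+7 fires, +2 burnt)
Step 2: cell (3,2)='T' (+6 fires, +7 burnt)
Step 3: cell (3,2)='F' (+6 fires, +6 burnt)
  -> target ignites at step 3
Step 4: cell (3,2)='.' (+6 fires, +6 burnt)
Step 5: cell (3,2)='.' (+4 fires, +6 burnt)
Step 6: cell (3,2)='.' (+2 fires, +4 burnt)
Step 7: cell (3,2)='.' (+1 fires, +2 burnt)
Step 8: cell (3,2)='.' (+0 fires, +1 burnt)
  fire out at step 8

3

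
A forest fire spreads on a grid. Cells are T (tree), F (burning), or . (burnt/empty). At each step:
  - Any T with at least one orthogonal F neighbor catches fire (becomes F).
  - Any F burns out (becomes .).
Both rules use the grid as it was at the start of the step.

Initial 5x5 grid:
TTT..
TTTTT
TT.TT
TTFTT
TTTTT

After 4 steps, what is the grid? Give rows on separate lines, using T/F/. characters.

Step 1: 3 trees catch fire, 1 burn out
  TTT..
  TTTTT
  TT.TT
  TF.FT
  TTFTT
Step 2: 6 trees catch fire, 3 burn out
  TTT..
  TTTTT
  TF.FT
  F...F
  TF.FT
Step 3: 6 trees catch fire, 6 burn out
  TTT..
  TFTFT
  F...F
  .....
  F...F
Step 4: 4 trees catch fire, 6 burn out
  TFT..
  F.F.F
  .....
  .....
  .....

TFT..
F.F.F
.....
.....
.....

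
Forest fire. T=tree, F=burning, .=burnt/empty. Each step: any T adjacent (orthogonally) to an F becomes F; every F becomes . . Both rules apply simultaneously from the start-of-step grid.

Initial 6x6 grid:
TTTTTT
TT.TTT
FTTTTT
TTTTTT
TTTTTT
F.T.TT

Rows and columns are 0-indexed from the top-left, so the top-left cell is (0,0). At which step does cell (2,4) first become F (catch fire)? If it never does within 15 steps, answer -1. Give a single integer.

Step 1: cell (2,4)='T' (+4 fires, +2 burnt)
Step 2: cell (2,4)='T' (+5 fires, +4 burnt)
Step 3: cell (2,4)='T' (+4 fires, +5 burnt)
Step 4: cell (2,4)='F' (+6 fires, +4 burnt)
  -> target ignites at step 4
Step 5: cell (2,4)='.' (+5 fires, +6 burnt)
Step 6: cell (2,4)='.' (+5 fires, +5 burnt)
Step 7: cell (2,4)='.' (+2 fires, +5 burnt)
Step 8: cell (2,4)='.' (+0 fires, +2 burnt)
  fire out at step 8

4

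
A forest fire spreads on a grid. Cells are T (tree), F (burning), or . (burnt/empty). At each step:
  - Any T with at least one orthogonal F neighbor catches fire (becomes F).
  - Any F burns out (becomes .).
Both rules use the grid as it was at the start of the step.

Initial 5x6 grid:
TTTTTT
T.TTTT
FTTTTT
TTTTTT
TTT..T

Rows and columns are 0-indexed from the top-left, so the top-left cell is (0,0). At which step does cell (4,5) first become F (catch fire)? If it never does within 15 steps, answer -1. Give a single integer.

Step 1: cell (4,5)='T' (+3 fires, +1 burnt)
Step 2: cell (4,5)='T' (+4 fires, +3 burnt)
Step 3: cell (4,5)='T' (+5 fires, +4 burnt)
Step 4: cell (4,5)='T' (+5 fires, +5 burnt)
Step 5: cell (4,5)='T' (+4 fires, +5 burnt)
Step 6: cell (4,5)='T' (+3 fires, +4 burnt)
Step 7: cell (4,5)='F' (+2 fires, +3 burnt)
  -> target ignites at step 7
Step 8: cell (4,5)='.' (+0 fires, +2 burnt)
  fire out at step 8

7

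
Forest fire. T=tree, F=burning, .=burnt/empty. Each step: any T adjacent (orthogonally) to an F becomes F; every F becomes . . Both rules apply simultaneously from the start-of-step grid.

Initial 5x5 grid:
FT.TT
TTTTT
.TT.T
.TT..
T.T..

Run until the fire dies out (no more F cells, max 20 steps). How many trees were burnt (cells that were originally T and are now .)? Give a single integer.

Step 1: +2 fires, +1 burnt (F count now 2)
Step 2: +1 fires, +2 burnt (F count now 1)
Step 3: +2 fires, +1 burnt (F count now 2)
Step 4: +3 fires, +2 burnt (F count now 3)
Step 5: +3 fires, +3 burnt (F count now 3)
Step 6: +3 fires, +3 burnt (F count now 3)
Step 7: +0 fires, +3 burnt (F count now 0)
Fire out after step 7
Initially T: 15, now '.': 24
Total burnt (originally-T cells now '.'): 14

Answer: 14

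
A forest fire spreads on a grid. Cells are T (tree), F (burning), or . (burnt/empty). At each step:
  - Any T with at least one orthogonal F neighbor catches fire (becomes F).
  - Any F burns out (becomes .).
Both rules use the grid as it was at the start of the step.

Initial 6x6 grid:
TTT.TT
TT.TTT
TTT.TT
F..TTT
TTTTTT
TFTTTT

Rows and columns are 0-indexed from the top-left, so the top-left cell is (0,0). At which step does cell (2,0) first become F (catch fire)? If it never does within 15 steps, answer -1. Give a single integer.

Step 1: cell (2,0)='F' (+5 fires, +2 burnt)
  -> target ignites at step 1
Step 2: cell (2,0)='.' (+4 fires, +5 burnt)
Step 3: cell (2,0)='.' (+5 fires, +4 burnt)
Step 4: cell (2,0)='.' (+4 fires, +5 burnt)
Step 5: cell (2,0)='.' (+3 fires, +4 burnt)
Step 6: cell (2,0)='.' (+2 fires, +3 burnt)
Step 7: cell (2,0)='.' (+2 fires, +2 burnt)
Step 8: cell (2,0)='.' (+3 fires, +2 burnt)
Step 9: cell (2,0)='.' (+1 fires, +3 burnt)
Step 10: cell (2,0)='.' (+0 fires, +1 burnt)
  fire out at step 10

1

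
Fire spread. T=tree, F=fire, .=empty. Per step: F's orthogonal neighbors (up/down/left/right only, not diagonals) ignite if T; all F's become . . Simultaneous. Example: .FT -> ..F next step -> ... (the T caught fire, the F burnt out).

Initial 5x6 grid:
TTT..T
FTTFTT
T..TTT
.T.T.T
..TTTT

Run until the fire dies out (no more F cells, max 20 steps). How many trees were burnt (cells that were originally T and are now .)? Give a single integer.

Step 1: +6 fires, +2 burnt (F count now 6)
Step 2: +5 fires, +6 burnt (F count now 5)
Step 3: +3 fires, +5 burnt (F count now 3)
Step 4: +3 fires, +3 burnt (F count now 3)
Step 5: +1 fires, +3 burnt (F count now 1)
Step 6: +0 fires, +1 burnt (F count now 0)
Fire out after step 6
Initially T: 19, now '.': 29
Total burnt (originally-T cells now '.'): 18

Answer: 18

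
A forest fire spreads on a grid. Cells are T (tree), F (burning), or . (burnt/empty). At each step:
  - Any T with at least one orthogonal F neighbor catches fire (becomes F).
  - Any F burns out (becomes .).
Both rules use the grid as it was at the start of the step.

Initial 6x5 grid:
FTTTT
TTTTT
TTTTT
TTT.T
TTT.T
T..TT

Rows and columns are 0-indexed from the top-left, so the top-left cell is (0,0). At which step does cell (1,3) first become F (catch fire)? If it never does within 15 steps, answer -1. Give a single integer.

Step 1: cell (1,3)='T' (+2 fires, +1 burnt)
Step 2: cell (1,3)='T' (+3 fires, +2 burnt)
Step 3: cell (1,3)='T' (+4 fires, +3 burnt)
Step 4: cell (1,3)='F' (+5 fires, +4 burnt)
  -> target ignites at step 4
Step 5: cell (1,3)='.' (+5 fires, +5 burnt)
Step 6: cell (1,3)='.' (+2 fires, +5 burnt)
Step 7: cell (1,3)='.' (+1 fires, +2 burnt)
Step 8: cell (1,3)='.' (+1 fires, +1 burnt)
Step 9: cell (1,3)='.' (+1 fires, +1 burnt)
Step 10: cell (1,3)='.' (+1 fires, +1 burnt)
Step 11: cell (1,3)='.' (+0 fires, +1 burnt)
  fire out at step 11

4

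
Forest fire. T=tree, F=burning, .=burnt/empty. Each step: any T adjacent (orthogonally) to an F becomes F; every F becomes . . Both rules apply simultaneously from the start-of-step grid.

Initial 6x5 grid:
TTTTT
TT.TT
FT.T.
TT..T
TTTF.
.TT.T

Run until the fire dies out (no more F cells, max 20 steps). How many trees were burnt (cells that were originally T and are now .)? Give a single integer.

Answer: 18

Derivation:
Step 1: +4 fires, +2 burnt (F count now 4)
Step 2: +6 fires, +4 burnt (F count now 6)
Step 3: +2 fires, +6 burnt (F count now 2)
Step 4: +1 fires, +2 burnt (F count now 1)
Step 5: +1 fires, +1 burnt (F count now 1)
Step 6: +2 fires, +1 burnt (F count now 2)
Step 7: +2 fires, +2 burnt (F count now 2)
Step 8: +0 fires, +2 burnt (F count now 0)
Fire out after step 8
Initially T: 20, now '.': 28
Total burnt (originally-T cells now '.'): 18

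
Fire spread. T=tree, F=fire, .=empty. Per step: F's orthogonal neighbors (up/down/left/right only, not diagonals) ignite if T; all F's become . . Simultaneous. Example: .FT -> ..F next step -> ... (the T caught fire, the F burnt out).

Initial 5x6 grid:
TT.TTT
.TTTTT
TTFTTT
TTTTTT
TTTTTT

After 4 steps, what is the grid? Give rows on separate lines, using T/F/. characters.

Step 1: 4 trees catch fire, 1 burn out
  TT.TTT
  .TFTTT
  TF.FTT
  TTFTTT
  TTTTTT
Step 2: 7 trees catch fire, 4 burn out
  TT.TTT
  .F.FTT
  F...FT
  TF.FTT
  TTFTTT
Step 3: 8 trees catch fire, 7 burn out
  TF.FTT
  ....FT
  .....F
  F...FT
  TF.FTT
Step 4: 6 trees catch fire, 8 burn out
  F...FT
  .....F
  ......
  .....F
  F...FT

F...FT
.....F
......
.....F
F...FT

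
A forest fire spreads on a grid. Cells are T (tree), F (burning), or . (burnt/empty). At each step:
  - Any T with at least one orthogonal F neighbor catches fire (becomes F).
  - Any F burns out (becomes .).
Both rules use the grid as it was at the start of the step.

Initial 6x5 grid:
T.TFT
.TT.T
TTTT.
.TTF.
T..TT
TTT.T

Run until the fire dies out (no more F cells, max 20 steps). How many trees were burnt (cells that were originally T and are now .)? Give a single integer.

Step 1: +5 fires, +2 burnt (F count now 5)
Step 2: +5 fires, +5 burnt (F count now 5)
Step 3: +3 fires, +5 burnt (F count now 3)
Step 4: +1 fires, +3 burnt (F count now 1)
Step 5: +0 fires, +1 burnt (F count now 0)
Fire out after step 5
Initially T: 19, now '.': 25
Total burnt (originally-T cells now '.'): 14

Answer: 14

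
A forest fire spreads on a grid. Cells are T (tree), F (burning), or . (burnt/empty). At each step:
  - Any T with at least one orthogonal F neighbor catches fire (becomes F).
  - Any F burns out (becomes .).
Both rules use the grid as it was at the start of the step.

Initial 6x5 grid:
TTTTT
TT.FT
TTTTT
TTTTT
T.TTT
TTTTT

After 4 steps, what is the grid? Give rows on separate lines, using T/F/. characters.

Step 1: 3 trees catch fire, 1 burn out
  TTTFT
  TT..F
  TTTFT
  TTTTT
  T.TTT
  TTTTT
Step 2: 5 trees catch fire, 3 burn out
  TTF.F
  TT...
  TTF.F
  TTTFT
  T.TTT
  TTTTT
Step 3: 5 trees catch fire, 5 burn out
  TF...
  TT...
  TF...
  TTF.F
  T.TFT
  TTTTT
Step 4: 7 trees catch fire, 5 burn out
  F....
  TF...
  F....
  TF...
  T.F.F
  TTTFT

F....
TF...
F....
TF...
T.F.F
TTTFT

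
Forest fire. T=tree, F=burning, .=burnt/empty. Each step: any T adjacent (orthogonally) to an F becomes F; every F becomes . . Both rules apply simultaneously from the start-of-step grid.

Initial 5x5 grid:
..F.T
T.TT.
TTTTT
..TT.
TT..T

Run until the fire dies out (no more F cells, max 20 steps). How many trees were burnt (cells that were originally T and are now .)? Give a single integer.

Step 1: +1 fires, +1 burnt (F count now 1)
Step 2: +2 fires, +1 burnt (F count now 2)
Step 3: +3 fires, +2 burnt (F count now 3)
Step 4: +3 fires, +3 burnt (F count now 3)
Step 5: +1 fires, +3 burnt (F count now 1)
Step 6: +0 fires, +1 burnt (F count now 0)
Fire out after step 6
Initially T: 14, now '.': 21
Total burnt (originally-T cells now '.'): 10

Answer: 10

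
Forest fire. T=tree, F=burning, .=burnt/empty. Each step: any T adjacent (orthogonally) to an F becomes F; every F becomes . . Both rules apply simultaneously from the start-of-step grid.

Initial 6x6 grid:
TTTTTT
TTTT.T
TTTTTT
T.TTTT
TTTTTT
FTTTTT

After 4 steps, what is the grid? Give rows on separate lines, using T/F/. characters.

Step 1: 2 trees catch fire, 1 burn out
  TTTTTT
  TTTT.T
  TTTTTT
  T.TTTT
  FTTTTT
  .FTTTT
Step 2: 3 trees catch fire, 2 burn out
  TTTTTT
  TTTT.T
  TTTTTT
  F.TTTT
  .FTTTT
  ..FTTT
Step 3: 3 trees catch fire, 3 burn out
  TTTTTT
  TTTT.T
  FTTTTT
  ..TTTT
  ..FTTT
  ...FTT
Step 4: 5 trees catch fire, 3 burn out
  TTTTTT
  FTTT.T
  .FTTTT
  ..FTTT
  ...FTT
  ....FT

TTTTTT
FTTT.T
.FTTTT
..FTTT
...FTT
....FT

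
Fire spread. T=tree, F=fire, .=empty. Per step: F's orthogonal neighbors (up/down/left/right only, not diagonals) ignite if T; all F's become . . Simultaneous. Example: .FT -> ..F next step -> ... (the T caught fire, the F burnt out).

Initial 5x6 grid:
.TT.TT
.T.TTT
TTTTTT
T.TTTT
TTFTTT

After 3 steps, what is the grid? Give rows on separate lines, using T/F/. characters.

Step 1: 3 trees catch fire, 1 burn out
  .TT.TT
  .T.TTT
  TTTTTT
  T.FTTT
  TF.FTT
Step 2: 4 trees catch fire, 3 burn out
  .TT.TT
  .T.TTT
  TTFTTT
  T..FTT
  F...FT
Step 3: 5 trees catch fire, 4 burn out
  .TT.TT
  .T.TTT
  TF.FTT
  F...FT
  .....F

.TT.TT
.T.TTT
TF.FTT
F...FT
.....F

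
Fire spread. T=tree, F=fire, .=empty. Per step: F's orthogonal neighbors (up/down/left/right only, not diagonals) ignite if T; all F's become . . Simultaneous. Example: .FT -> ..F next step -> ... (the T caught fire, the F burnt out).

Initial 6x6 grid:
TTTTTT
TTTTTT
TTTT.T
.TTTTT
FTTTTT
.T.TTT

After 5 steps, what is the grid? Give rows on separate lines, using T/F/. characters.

Step 1: 1 trees catch fire, 1 burn out
  TTTTTT
  TTTTTT
  TTTT.T
  .TTTTT
  .FTTTT
  .T.TTT
Step 2: 3 trees catch fire, 1 burn out
  TTTTTT
  TTTTTT
  TTTT.T
  .FTTTT
  ..FTTT
  .F.TTT
Step 3: 3 trees catch fire, 3 burn out
  TTTTTT
  TTTTTT
  TFTT.T
  ..FTTT
  ...FTT
  ...TTT
Step 4: 6 trees catch fire, 3 burn out
  TTTTTT
  TFTTTT
  F.FT.T
  ...FTT
  ....FT
  ...FTT
Step 5: 7 trees catch fire, 6 burn out
  TFTTTT
  F.FTTT
  ...F.T
  ....FT
  .....F
  ....FT

TFTTTT
F.FTTT
...F.T
....FT
.....F
....FT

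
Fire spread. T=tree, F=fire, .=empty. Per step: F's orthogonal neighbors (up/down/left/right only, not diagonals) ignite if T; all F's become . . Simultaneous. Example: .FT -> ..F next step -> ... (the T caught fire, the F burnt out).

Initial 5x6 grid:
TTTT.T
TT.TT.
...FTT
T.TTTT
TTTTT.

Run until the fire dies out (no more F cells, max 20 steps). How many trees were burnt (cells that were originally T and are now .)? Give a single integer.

Step 1: +3 fires, +1 burnt (F count now 3)
Step 2: +6 fires, +3 burnt (F count now 6)
Step 3: +4 fires, +6 burnt (F count now 4)
Step 4: +2 fires, +4 burnt (F count now 2)
Step 5: +3 fires, +2 burnt (F count now 3)
Step 6: +2 fires, +3 burnt (F count now 2)
Step 7: +0 fires, +2 burnt (F count now 0)
Fire out after step 7
Initially T: 21, now '.': 29
Total burnt (originally-T cells now '.'): 20

Answer: 20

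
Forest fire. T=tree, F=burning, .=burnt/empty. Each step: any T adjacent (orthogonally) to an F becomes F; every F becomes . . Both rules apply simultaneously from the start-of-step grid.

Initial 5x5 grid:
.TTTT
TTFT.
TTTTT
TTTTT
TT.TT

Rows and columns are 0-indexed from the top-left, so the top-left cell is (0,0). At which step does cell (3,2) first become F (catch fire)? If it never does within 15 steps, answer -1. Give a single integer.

Step 1: cell (3,2)='T' (+4 fires, +1 burnt)
Step 2: cell (3,2)='F' (+6 fires, +4 burnt)
  -> target ignites at step 2
Step 3: cell (3,2)='.' (+5 fires, +6 burnt)
Step 4: cell (3,2)='.' (+4 fires, +5 burnt)
Step 5: cell (3,2)='.' (+2 fires, +4 burnt)
Step 6: cell (3,2)='.' (+0 fires, +2 burnt)
  fire out at step 6

2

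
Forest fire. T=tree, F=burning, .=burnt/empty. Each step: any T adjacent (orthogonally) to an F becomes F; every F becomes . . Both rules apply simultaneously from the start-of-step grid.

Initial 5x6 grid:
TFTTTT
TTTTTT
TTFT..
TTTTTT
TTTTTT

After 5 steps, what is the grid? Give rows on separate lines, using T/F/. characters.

Step 1: 7 trees catch fire, 2 burn out
  F.FTTT
  TFFTTT
  TF.F..
  TTFTTT
  TTTTTT
Step 2: 7 trees catch fire, 7 burn out
  ...FTT
  F..FTT
  F.....
  TF.FTT
  TTFTTT
Step 3: 6 trees catch fire, 7 burn out
  ....FT
  ....FT
  ......
  F...FT
  TF.FTT
Step 4: 5 trees catch fire, 6 burn out
  .....F
  .....F
  ......
  .....F
  F...FT
Step 5: 1 trees catch fire, 5 burn out
  ......
  ......
  ......
  ......
  .....F

......
......
......
......
.....F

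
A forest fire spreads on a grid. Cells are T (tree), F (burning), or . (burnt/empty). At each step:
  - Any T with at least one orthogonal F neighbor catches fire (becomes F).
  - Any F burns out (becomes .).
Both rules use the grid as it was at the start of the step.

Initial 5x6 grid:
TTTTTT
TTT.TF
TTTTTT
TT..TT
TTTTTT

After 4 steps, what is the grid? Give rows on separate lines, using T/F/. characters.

Step 1: 3 trees catch fire, 1 burn out
  TTTTTF
  TTT.F.
  TTTTTF
  TT..TT
  TTTTTT
Step 2: 3 trees catch fire, 3 burn out
  TTTTF.
  TTT...
  TTTTF.
  TT..TF
  TTTTTT
Step 3: 4 trees catch fire, 3 burn out
  TTTF..
  TTT...
  TTTF..
  TT..F.
  TTTTTF
Step 4: 3 trees catch fire, 4 burn out
  TTF...
  TTT...
  TTF...
  TT....
  TTTTF.

TTF...
TTT...
TTF...
TT....
TTTTF.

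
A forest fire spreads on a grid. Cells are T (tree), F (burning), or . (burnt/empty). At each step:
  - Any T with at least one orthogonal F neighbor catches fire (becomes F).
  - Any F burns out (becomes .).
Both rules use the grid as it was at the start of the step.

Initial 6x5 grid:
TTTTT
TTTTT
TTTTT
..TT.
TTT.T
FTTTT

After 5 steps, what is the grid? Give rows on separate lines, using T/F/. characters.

Step 1: 2 trees catch fire, 1 burn out
  TTTTT
  TTTTT
  TTTTT
  ..TT.
  FTT.T
  .FTTT
Step 2: 2 trees catch fire, 2 burn out
  TTTTT
  TTTTT
  TTTTT
  ..TT.
  .FT.T
  ..FTT
Step 3: 2 trees catch fire, 2 burn out
  TTTTT
  TTTTT
  TTTTT
  ..TT.
  ..F.T
  ...FT
Step 4: 2 trees catch fire, 2 burn out
  TTTTT
  TTTTT
  TTTTT
  ..FT.
  ....T
  ....F
Step 5: 3 trees catch fire, 2 burn out
  TTTTT
  TTTTT
  TTFTT
  ...F.
  ....F
  .....

TTTTT
TTTTT
TTFTT
...F.
....F
.....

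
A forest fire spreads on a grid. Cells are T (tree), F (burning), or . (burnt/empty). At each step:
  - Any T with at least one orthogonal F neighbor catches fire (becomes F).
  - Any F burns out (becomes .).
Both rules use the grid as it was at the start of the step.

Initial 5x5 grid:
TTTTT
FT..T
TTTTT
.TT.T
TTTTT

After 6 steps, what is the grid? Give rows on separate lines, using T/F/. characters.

Step 1: 3 trees catch fire, 1 burn out
  FTTTT
  .F..T
  FTTTT
  .TT.T
  TTTTT
Step 2: 2 trees catch fire, 3 burn out
  .FTTT
  ....T
  .FTTT
  .TT.T
  TTTTT
Step 3: 3 trees catch fire, 2 burn out
  ..FTT
  ....T
  ..FTT
  .FT.T
  TTTTT
Step 4: 4 trees catch fire, 3 burn out
  ...FT
  ....T
  ...FT
  ..F.T
  TFTTT
Step 5: 4 trees catch fire, 4 burn out
  ....F
  ....T
  ....F
  ....T
  F.FTT
Step 6: 3 trees catch fire, 4 burn out
  .....
  ....F
  .....
  ....F
  ...FT

.....
....F
.....
....F
...FT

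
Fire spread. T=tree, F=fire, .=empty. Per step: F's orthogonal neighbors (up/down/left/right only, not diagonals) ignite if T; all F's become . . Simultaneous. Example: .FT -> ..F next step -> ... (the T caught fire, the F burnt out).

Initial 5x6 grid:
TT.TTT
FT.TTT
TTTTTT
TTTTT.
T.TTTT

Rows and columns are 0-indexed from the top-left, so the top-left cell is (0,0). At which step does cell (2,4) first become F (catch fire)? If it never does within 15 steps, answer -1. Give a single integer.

Step 1: cell (2,4)='T' (+3 fires, +1 burnt)
Step 2: cell (2,4)='T' (+3 fires, +3 burnt)
Step 3: cell (2,4)='T' (+3 fires, +3 burnt)
Step 4: cell (2,4)='T' (+2 fires, +3 burnt)
Step 5: cell (2,4)='F' (+4 fires, +2 burnt)
  -> target ignites at step 5
Step 6: cell (2,4)='.' (+5 fires, +4 burnt)
Step 7: cell (2,4)='.' (+3 fires, +5 burnt)
Step 8: cell (2,4)='.' (+2 fires, +3 burnt)
Step 9: cell (2,4)='.' (+0 fires, +2 burnt)
  fire out at step 9

5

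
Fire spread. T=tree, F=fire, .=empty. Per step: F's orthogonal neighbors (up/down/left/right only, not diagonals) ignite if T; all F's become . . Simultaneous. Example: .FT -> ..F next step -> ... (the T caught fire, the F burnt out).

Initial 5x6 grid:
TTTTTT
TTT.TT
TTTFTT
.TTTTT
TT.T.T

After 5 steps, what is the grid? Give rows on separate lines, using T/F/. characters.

Step 1: 3 trees catch fire, 1 burn out
  TTTTTT
  TTT.TT
  TTF.FT
  .TTFTT
  TT.T.T
Step 2: 7 trees catch fire, 3 burn out
  TTTTTT
  TTF.FT
  TF...F
  .TF.FT
  TT.F.T
Step 3: 7 trees catch fire, 7 burn out
  TTFTFT
  TF...F
  F.....
  .F...F
  TT...T
Step 4: 6 trees catch fire, 7 burn out
  TF.F.F
  F.....
  ......
  ......
  TF...F
Step 5: 2 trees catch fire, 6 burn out
  F.....
  ......
  ......
  ......
  F.....

F.....
......
......
......
F.....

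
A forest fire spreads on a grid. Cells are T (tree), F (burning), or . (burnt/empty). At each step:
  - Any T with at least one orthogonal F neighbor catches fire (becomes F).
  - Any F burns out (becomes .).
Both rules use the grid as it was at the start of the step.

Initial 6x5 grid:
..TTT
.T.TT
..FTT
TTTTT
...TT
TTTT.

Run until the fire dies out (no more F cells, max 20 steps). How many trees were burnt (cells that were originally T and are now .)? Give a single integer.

Answer: 18

Derivation:
Step 1: +2 fires, +1 burnt (F count now 2)
Step 2: +4 fires, +2 burnt (F count now 4)
Step 3: +5 fires, +4 burnt (F count now 5)
Step 4: +4 fires, +5 burnt (F count now 4)
Step 5: +1 fires, +4 burnt (F count now 1)
Step 6: +1 fires, +1 burnt (F count now 1)
Step 7: +1 fires, +1 burnt (F count now 1)
Step 8: +0 fires, +1 burnt (F count now 0)
Fire out after step 8
Initially T: 19, now '.': 29
Total burnt (originally-T cells now '.'): 18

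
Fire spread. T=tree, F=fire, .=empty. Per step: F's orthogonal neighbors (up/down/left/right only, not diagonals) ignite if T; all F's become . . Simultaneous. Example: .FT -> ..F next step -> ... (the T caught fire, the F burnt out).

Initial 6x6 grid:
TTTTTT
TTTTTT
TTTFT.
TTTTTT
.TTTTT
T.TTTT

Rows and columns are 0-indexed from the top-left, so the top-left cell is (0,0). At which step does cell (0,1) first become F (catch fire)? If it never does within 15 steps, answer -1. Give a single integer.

Step 1: cell (0,1)='T' (+4 fires, +1 burnt)
Step 2: cell (0,1)='T' (+7 fires, +4 burnt)
Step 3: cell (0,1)='T' (+10 fires, +7 burnt)
Step 4: cell (0,1)='F' (+8 fires, +10 burnt)
  -> target ignites at step 4
Step 5: cell (0,1)='.' (+2 fires, +8 burnt)
Step 6: cell (0,1)='.' (+0 fires, +2 burnt)
  fire out at step 6

4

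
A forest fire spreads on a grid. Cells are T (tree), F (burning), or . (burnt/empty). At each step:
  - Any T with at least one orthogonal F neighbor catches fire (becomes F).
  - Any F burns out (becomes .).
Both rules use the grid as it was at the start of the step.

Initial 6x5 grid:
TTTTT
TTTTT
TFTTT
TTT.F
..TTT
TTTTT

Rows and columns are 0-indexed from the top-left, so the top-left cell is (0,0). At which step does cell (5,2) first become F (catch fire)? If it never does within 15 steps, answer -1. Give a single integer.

Step 1: cell (5,2)='T' (+6 fires, +2 burnt)
Step 2: cell (5,2)='T' (+9 fires, +6 burnt)
Step 3: cell (5,2)='T' (+6 fires, +9 burnt)
Step 4: cell (5,2)='F' (+2 fires, +6 burnt)
  -> target ignites at step 4
Step 5: cell (5,2)='.' (+1 fires, +2 burnt)
Step 6: cell (5,2)='.' (+1 fires, +1 burnt)
Step 7: cell (5,2)='.' (+0 fires, +1 burnt)
  fire out at step 7

4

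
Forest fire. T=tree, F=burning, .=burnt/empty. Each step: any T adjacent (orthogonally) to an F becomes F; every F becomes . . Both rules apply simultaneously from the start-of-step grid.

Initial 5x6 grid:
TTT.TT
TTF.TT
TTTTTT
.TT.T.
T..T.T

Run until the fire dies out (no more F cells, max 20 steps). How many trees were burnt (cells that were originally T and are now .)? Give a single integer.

Step 1: +3 fires, +1 burnt (F count now 3)
Step 2: +5 fires, +3 burnt (F count now 5)
Step 3: +4 fires, +5 burnt (F count now 4)
Step 4: +3 fires, +4 burnt (F count now 3)
Step 5: +2 fires, +3 burnt (F count now 2)
Step 6: +1 fires, +2 burnt (F count now 1)
Step 7: +0 fires, +1 burnt (F count now 0)
Fire out after step 7
Initially T: 21, now '.': 27
Total burnt (originally-T cells now '.'): 18

Answer: 18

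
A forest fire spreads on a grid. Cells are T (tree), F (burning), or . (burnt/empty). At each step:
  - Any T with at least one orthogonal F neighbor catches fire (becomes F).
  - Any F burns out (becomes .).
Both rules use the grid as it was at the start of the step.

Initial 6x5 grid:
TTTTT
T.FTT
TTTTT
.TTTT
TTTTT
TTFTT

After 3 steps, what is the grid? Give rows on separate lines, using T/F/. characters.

Step 1: 6 trees catch fire, 2 burn out
  TTFTT
  T..FT
  TTFTT
  .TTTT
  TTFTT
  TF.FT
Step 2: 10 trees catch fire, 6 burn out
  TF.FT
  T...F
  TF.FT
  .TFTT
  TF.FT
  F...F
Step 3: 8 trees catch fire, 10 burn out
  F...F
  T....
  F...F
  .F.FT
  F...F
  .....

F...F
T....
F...F
.F.FT
F...F
.....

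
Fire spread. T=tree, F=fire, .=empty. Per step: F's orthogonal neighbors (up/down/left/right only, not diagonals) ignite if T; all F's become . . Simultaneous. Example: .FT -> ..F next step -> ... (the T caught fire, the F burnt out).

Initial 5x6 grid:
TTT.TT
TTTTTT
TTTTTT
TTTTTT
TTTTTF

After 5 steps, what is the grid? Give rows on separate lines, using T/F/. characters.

Step 1: 2 trees catch fire, 1 burn out
  TTT.TT
  TTTTTT
  TTTTTT
  TTTTTF
  TTTTF.
Step 2: 3 trees catch fire, 2 burn out
  TTT.TT
  TTTTTT
  TTTTTF
  TTTTF.
  TTTF..
Step 3: 4 trees catch fire, 3 burn out
  TTT.TT
  TTTTTF
  TTTTF.
  TTTF..
  TTF...
Step 4: 5 trees catch fire, 4 burn out
  TTT.TF
  TTTTF.
  TTTF..
  TTF...
  TF....
Step 5: 5 trees catch fire, 5 burn out
  TTT.F.
  TTTF..
  TTF...
  TF....
  F.....

TTT.F.
TTTF..
TTF...
TF....
F.....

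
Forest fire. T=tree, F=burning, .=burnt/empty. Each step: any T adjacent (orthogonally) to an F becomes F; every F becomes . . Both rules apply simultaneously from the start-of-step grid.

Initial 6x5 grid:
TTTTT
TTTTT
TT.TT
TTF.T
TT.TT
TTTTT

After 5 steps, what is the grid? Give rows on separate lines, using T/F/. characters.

Step 1: 1 trees catch fire, 1 burn out
  TTTTT
  TTTTT
  TT.TT
  TF..T
  TT.TT
  TTTTT
Step 2: 3 trees catch fire, 1 burn out
  TTTTT
  TTTTT
  TF.TT
  F...T
  TF.TT
  TTTTT
Step 3: 4 trees catch fire, 3 burn out
  TTTTT
  TFTTT
  F..TT
  ....T
  F..TT
  TFTTT
Step 4: 5 trees catch fire, 4 burn out
  TFTTT
  F.FTT
  ...TT
  ....T
  ...TT
  F.FTT
Step 5: 4 trees catch fire, 5 burn out
  F.FTT
  ...FT
  ...TT
  ....T
  ...TT
  ...FT

F.FTT
...FT
...TT
....T
...TT
...FT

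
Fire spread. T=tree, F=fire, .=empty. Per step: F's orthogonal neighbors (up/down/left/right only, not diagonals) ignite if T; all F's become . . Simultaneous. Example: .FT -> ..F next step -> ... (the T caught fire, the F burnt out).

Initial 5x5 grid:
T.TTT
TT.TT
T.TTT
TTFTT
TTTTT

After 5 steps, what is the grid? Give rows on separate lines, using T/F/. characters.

Step 1: 4 trees catch fire, 1 burn out
  T.TTT
  TT.TT
  T.FTT
  TF.FT
  TTFTT
Step 2: 5 trees catch fire, 4 burn out
  T.TTT
  TT.TT
  T..FT
  F...F
  TF.FT
Step 3: 5 trees catch fire, 5 burn out
  T.TTT
  TT.FT
  F...F
  .....
  F...F
Step 4: 3 trees catch fire, 5 burn out
  T.TFT
  FT..F
  .....
  .....
  .....
Step 5: 4 trees catch fire, 3 burn out
  F.F.F
  .F...
  .....
  .....
  .....

F.F.F
.F...
.....
.....
.....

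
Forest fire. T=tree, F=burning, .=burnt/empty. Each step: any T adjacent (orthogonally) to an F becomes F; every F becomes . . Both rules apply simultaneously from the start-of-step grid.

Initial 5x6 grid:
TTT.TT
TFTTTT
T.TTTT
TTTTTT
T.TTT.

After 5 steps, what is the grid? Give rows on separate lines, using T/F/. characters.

Step 1: 3 trees catch fire, 1 burn out
  TFT.TT
  F.FTTT
  T.TTTT
  TTTTTT
  T.TTT.
Step 2: 5 trees catch fire, 3 burn out
  F.F.TT
  ...FTT
  F.FTTT
  TTTTTT
  T.TTT.
Step 3: 4 trees catch fire, 5 burn out
  ....TT
  ....FT
  ...FTT
  FTFTTT
  T.TTT.
Step 4: 7 trees catch fire, 4 burn out
  ....FT
  .....F
  ....FT
  .F.FTT
  F.FTT.
Step 5: 4 trees catch fire, 7 burn out
  .....F
  ......
  .....F
  ....FT
  ...FT.

.....F
......
.....F
....FT
...FT.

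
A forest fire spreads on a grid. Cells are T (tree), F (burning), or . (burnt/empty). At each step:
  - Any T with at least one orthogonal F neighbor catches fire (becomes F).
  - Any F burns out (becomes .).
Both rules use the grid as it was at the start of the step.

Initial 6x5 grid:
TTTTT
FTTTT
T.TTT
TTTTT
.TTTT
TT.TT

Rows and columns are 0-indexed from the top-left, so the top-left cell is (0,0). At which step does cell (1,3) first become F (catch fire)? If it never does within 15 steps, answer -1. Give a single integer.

Step 1: cell (1,3)='T' (+3 fires, +1 burnt)
Step 2: cell (1,3)='T' (+3 fires, +3 burnt)
Step 3: cell (1,3)='F' (+4 fires, +3 burnt)
  -> target ignites at step 3
Step 4: cell (1,3)='.' (+5 fires, +4 burnt)
Step 5: cell (1,3)='.' (+5 fires, +5 burnt)
Step 6: cell (1,3)='.' (+3 fires, +5 burnt)
Step 7: cell (1,3)='.' (+2 fires, +3 burnt)
Step 8: cell (1,3)='.' (+1 fires, +2 burnt)
Step 9: cell (1,3)='.' (+0 fires, +1 burnt)
  fire out at step 9

3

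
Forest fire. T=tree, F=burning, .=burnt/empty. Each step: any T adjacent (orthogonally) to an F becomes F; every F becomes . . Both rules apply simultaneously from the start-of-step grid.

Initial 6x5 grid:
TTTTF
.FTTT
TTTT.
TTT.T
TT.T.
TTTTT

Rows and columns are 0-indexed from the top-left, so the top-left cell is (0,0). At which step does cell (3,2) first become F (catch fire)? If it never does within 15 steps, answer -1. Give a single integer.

Step 1: cell (3,2)='T' (+5 fires, +2 burnt)
Step 2: cell (3,2)='T' (+6 fires, +5 burnt)
Step 3: cell (3,2)='F' (+4 fires, +6 burnt)
  -> target ignites at step 3
Step 4: cell (3,2)='.' (+2 fires, +4 burnt)
Step 5: cell (3,2)='.' (+2 fires, +2 burnt)
Step 6: cell (3,2)='.' (+1 fires, +2 burnt)
Step 7: cell (3,2)='.' (+2 fires, +1 burnt)
Step 8: cell (3,2)='.' (+0 fires, +2 burnt)
  fire out at step 8

3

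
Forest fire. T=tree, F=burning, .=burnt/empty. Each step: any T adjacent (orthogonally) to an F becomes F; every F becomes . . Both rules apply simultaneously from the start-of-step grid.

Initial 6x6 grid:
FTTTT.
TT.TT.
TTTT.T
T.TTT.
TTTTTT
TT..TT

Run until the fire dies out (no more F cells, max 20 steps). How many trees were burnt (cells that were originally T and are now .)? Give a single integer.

Answer: 26

Derivation:
Step 1: +2 fires, +1 burnt (F count now 2)
Step 2: +3 fires, +2 burnt (F count now 3)
Step 3: +3 fires, +3 burnt (F count now 3)
Step 4: +4 fires, +3 burnt (F count now 4)
Step 5: +5 fires, +4 burnt (F count now 5)
Step 6: +3 fires, +5 burnt (F count now 3)
Step 7: +2 fires, +3 burnt (F count now 2)
Step 8: +1 fires, +2 burnt (F count now 1)
Step 9: +2 fires, +1 burnt (F count now 2)
Step 10: +1 fires, +2 burnt (F count now 1)
Step 11: +0 fires, +1 burnt (F count now 0)
Fire out after step 11
Initially T: 27, now '.': 35
Total burnt (originally-T cells now '.'): 26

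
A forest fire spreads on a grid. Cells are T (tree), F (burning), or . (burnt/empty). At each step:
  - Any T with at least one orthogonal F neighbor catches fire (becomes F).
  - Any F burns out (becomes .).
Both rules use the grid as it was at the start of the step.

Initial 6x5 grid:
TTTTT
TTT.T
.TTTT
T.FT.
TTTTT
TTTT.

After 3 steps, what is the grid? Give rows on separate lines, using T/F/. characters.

Step 1: 3 trees catch fire, 1 burn out
  TTTTT
  TTT.T
  .TFTT
  T..F.
  TTFTT
  TTTT.
Step 2: 6 trees catch fire, 3 burn out
  TTTTT
  TTF.T
  .F.FT
  T....
  TF.FT
  TTFT.
Step 3: 7 trees catch fire, 6 burn out
  TTFTT
  TF..T
  ....F
  T....
  F...F
  TF.F.

TTFTT
TF..T
....F
T....
F...F
TF.F.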